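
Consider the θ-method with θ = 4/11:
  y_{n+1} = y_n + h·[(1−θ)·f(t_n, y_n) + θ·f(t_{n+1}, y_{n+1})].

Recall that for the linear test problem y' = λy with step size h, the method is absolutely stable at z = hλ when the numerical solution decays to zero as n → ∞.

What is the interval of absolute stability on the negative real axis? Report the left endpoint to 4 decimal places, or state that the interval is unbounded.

With y'=λy (z=hλ):
  y_{n+1} = y_n + z·[7/11·y_n + 4/11·y_{n+1}] ⇒ (1 − 4/11z)y_{n+1} = (1 + 7/11z)y_n
  so R(z) = (1 + 7/11z)/(1 − 4/11z).

Solve |R(x)|<1 on ℝ⁻.
x=-1.32: |R|=0.1081
R=−1: 1+7/11x = −1+4/11x ⇒ -3/11x=2 ⇒ x=2/(-3/11)=-7.3333
Confirm numerically:
  x=-5.997: |R|=0.88542 <1
  x=-4.941: |R|=0.76671 <1
  x=-3.688: |R|=0.57533 <1
  x=-7.592: |R|=1.01876 >1
  x=-7.455: |R|=1.00894 >1
  x=-7.453: |R|=1.00880 >1
Stable set (-7.3333, 0).

z∈(-7.3333,0).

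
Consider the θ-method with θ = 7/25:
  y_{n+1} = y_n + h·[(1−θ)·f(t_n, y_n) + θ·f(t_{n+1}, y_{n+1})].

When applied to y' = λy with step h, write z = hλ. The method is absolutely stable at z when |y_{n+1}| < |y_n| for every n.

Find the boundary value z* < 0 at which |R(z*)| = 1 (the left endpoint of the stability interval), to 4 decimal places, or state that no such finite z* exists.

With y'=λy (z=hλ):
  y_{n+1} = y_n + z·[18/25·y_n + 7/25·y_{n+1}] ⇒ (1 − 7/25z)y_{n+1} = (1 + 18/25z)y_n
  so R(z) = (1 + 18/25z)/(1 − 7/25z).

Solve |R(x)|<1 on ℝ⁻.
x=-0.7: |R|=0.4147
R=−1: 1+18/25x = −1+7/25x ⇒ -11/25x=2 ⇒ x=2/(-11/25)=-4.5455
Confirm numerically:
  x=-4.036: |R|=0.89476 <1
  x=-3.846: |R|=0.85182 <1
  x=-3.255: |R|=0.70294 <1
  x=-1.932: |R|=0.25376 <1
  x=-5.056: |R|=1.09299 >1
  x=-4.848: |R|=1.05647 >1
  x=-4.794: |R|=1.04669 >1
Stable set (-4.5455, 0).

left endpoint -4.5455.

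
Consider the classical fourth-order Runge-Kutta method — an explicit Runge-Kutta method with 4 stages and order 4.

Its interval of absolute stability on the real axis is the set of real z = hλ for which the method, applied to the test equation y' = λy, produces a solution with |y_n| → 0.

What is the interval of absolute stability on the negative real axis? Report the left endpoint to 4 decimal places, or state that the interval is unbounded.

Test eqn y'=λy, z=hλ:
  order 4, 4-stage ⇒ R(z)=1+z+z^2/2+z^3/6+z^4/24
  (e.g. R(-1.66)=0.27181, |R|=0.27181)

Solve |R(x)|<1 on ℝ⁻.
x=-1.66: |R|=0.2718
|R(-3)|=1.3750 |R(-1.42)|=0.2804 |R(-0.57)|=0.5660
Bisect:
  x_lo=-3.3270 |R|=2.1749  x_hi=-0.1068 |R|=0.8987
  mid=-1.71693 |R|=0.27553 →hi
  mid=-2.52199 |R|=0.67036 →hi
  mid=-2.92451 |R|=1.23101 →lo
  mid=-2.72325 |R|=0.91042 →hi
  mid=-2.82388 |R|=1.05975 →lo
  mid=-2.77357 |R|=0.98246 →hi
  mid=-2.79872 |R|=1.02044 →lo
  ...
  [-2.78536,-2.78516] ⇒ x*=-2.7853
Interval (-2.7853, 0).

z∈(-2.7853,0).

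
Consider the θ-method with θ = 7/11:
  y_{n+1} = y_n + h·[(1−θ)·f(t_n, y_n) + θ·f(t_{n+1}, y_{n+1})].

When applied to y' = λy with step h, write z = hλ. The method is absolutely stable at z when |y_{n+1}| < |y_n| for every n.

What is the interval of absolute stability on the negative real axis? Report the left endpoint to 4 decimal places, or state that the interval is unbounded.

Set f=λy, z=hλ:
  y_{n+1} = y_n + z·[4/11·y_n + 7/11·y_{n+1}] ⇒ (1 − 7/11z)y_{n+1} = (1 + 4/11z)y_n
  R(z) = (1 + 4/11z)/(1 − 7/11z).

Solve |R(x)|<1 on ℝ⁻.
x=-0.73: |R|=0.5016
x=-2: |R|=0.1200
x=-10: |R|=0.3580
x=-100: |R|=0.5471
θ=7/11≥1/2 ⇒ |1+4/11x|<|1−7/11x| ∀x<0 ⇒ interval (−∞,0).

(−∞, 0) — no finite endpoint.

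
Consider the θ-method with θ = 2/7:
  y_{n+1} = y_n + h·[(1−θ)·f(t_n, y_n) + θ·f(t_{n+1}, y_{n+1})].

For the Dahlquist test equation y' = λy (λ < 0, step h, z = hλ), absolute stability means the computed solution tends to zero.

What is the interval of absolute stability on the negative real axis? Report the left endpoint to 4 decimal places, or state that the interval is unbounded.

With y'=λy (z=hλ):
  y_{n+1} = y_n + z·[5/7·y_n + 2/7·y_{n+1}] ⇒ (1 − 2/7z)y_{n+1} = (1 + 5/7z)y_n
  R(z) = (1 + 5/7z)/(1 − 2/7z).

Solve |R(x)|<1 on ℝ⁻.
x=-1.68: |R|=0.1351
R=−1: 1+5/7x = −1+2/7x ⇒ -3/7x=2 ⇒ x=2/(-3/7)=-4.6667
Confirm numerically:
  x=-4.486: |R|=0.96607 <1
  x=-4.235: |R|=0.91629 <1
  x=-3.672: |R|=0.79197 <1
  x=-2.331: |R|=0.39916 <1
  x=-5.264: |R|=1.10224 >1
  x=-5.185: |R|=1.08952 >1
Interval (-4.6667, 0).

(-4.6667, 0).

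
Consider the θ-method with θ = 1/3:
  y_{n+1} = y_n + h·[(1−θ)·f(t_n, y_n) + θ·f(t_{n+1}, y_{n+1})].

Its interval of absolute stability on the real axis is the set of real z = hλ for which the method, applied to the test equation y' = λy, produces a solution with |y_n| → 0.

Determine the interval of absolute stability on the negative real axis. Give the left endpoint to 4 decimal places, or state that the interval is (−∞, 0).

z∈(-6.0000,0).

On y'=λy, z=hλ:
  y_{n+1} = y_n + z·[2/3·y_n + 1/3·y_{n+1}] ⇒ (1 − 1/3z)y_{n+1} = (1 + 2/3z)y_n
  so R(z) = (1 + 2/3z)/(1 − 1/3z).

Solve |R(x)|<1 on ℝ⁻.
x=-1.14: |R|=0.1739
R=−1: 1+2/3x = −1+1/3x ⇒ -1/3x=2 ⇒ x=2/(-1/3)=-6.0000
Confirm numerically:
  x=-5.241: |R|=0.90790 <1
  x=-4.589: |R|=0.81407 <1
  x=-4.269: |R|=0.76187 <1
  x=-3.200: |R|=0.54839 <1
  x=-6.302: |R|=1.03247 >1
  x=-6.236: |R|=1.02555 >1
Interval (-6.0000, 0).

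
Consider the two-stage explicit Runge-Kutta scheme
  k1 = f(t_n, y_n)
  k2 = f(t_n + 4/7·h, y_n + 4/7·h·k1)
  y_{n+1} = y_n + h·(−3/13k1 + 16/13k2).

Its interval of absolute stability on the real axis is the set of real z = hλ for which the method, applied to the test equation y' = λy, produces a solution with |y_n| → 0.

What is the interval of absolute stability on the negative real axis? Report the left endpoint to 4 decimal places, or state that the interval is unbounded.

With y'=λy (z=hλ):
  k1=λy_n ⇒ h·k1=z·y_n;  k2=λ(1+4/7z)y_n ⇒ h·k2=z(1+4/7z)y_n
  y_{n+1}/y_n = 1 − 3/13z + 16/13z(1+4/7z) = 1 + z + 64/91z²
  R(z) = 1 + z + 64/91z².

Find x<0 with |R(x)|<1.
x=-0.57: |R|=0.6585
R=1: x+64/91x²=0 ⇒ x=−91/64=-1.4219; min R=1−1/(4·64/91)=0.6445>−1
Confirm numerically:
  x=-1.237: |R|=0.83916 <1
  x=-1.223: |R|=0.82894 <1
  x=-1.025: |R|=0.71390 <1
  x=-0.738: |R|=0.64505 <1
  x=-1.927: |R|=1.68457 >1
  x=-1.517: |R|=1.10149 >1
Stable set (-1.4219, 0).

(-1.4219, 0).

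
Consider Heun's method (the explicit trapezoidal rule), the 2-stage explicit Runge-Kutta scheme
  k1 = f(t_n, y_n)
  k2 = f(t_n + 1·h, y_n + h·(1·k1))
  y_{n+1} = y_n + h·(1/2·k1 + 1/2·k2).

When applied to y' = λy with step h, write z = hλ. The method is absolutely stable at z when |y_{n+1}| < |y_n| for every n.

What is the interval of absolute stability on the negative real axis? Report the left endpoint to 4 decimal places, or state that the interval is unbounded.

On y'=λy, z=hλ:
  order 2, 2-stage ⇒ R(z)=1+z+z^2/2
  (e.g. R(-1.17)=0.51445, |R|=0.51445)

Need |R(x)|<1, x<0.
x=-1.17: |R|=0.5144
|R(-1.74)|=0.7738 |R(-1.64)|=0.7048 |R(-1.4)|=0.5800
Bisect:
  x_lo=-2.7702 |R|=2.0668  x_hi=-0.1938 |R|=0.8249
  mid=-1.48203 |R|=0.61617 →hi
  mid=-2.12612 |R|=1.13407 →lo
  mid=-1.80407 |R|=0.82326 →hi
  mid=-1.96509 |R|=0.96570 →hi
  mid=-2.04560 |R|=1.04664 →lo
  mid=-2.00535 |R|=1.00536 →lo
  mid=-1.98522 |R|=0.98533 →hi
  mid=-1.99528 |R|=0.99530 →hi
  mid=-2.00032 |R|=1.00032 →lo
  ...
  [-2.00000,-1.99984] ⇒ x*=-2.0000
Interval (-2.0000, 0).

(-2.0000, 0).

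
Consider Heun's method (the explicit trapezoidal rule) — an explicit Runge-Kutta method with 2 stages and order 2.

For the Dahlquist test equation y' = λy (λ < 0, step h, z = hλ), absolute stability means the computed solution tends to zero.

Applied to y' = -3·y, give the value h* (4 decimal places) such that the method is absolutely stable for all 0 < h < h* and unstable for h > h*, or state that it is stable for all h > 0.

(-2.0000,0); λ=-3 ⇒ h* = 0.6667.

On y'=λy, z=hλ:
  order 2, 2-stage ⇒ R(z)=1+z+z^2/2
  (e.g. R(-1.74)=0.77380, |R|=0.77380)

Need |R(x)|<1, x<0.
x=-1.74: |R|=0.7738
|R(-2.3)|=1.3450 |R(-1.3)|=0.5450 |R(-0.87)|=0.5085
Bisect:
  x_lo=-2.7433 |R|=2.0195  x_hi=-0.0736 |R|=0.9291
  mid=-1.40846 |R|=0.58342 →hi
  mid=-2.07587 |R|=1.07875 →lo
  mid=-1.74216 |R|=0.77540 →hi
  mid=-1.90902 |R|=0.91316 →hi
  mid=-1.99244 |R|=0.99247 →hi
  mid=-2.03416 |R|=1.03474 →lo
  mid=-2.01330 |R|=1.01339 →lo
  mid=-2.00287 |R|=1.00288 →lo
  mid=-1.99766 |R|=0.99766 →hi
  ...
  [-2.00010,-1.99994] ⇒ x*=-2.0000
Interval (-2.0000, 0).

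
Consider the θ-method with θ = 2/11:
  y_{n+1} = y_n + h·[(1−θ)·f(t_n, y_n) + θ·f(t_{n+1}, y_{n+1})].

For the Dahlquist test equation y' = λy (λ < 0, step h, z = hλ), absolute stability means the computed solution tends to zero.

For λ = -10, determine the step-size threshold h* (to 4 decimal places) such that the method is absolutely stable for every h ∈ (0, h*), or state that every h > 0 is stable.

With y'=λy (z=hλ):
  y_{n+1} = y_n + z·[9/11·y_n + 2/11·y_{n+1}] ⇒ (1 − 2/11z)y_{n+1} = (1 + 9/11z)y_n
  ⇒ R(z) = (1 + 9/11z)/(1 − 2/11z).

Need |R(x)|<1, x<0.
x=-0.71: |R|=0.3712
R=−1: 1+9/11x = −1+2/11x ⇒ -7/11x=2 ⇒ x=2/(-7/11)=-3.1429
Confirm numerically:
  x=-2.377: |R|=0.65971 <1
  x=-1.448: |R|=0.14623 <1
  x=-1.341: |R|=0.07813 <1
  x=-3.604: |R|=1.17728 >1
  x=-3.438: |R|=1.11557 >1
So |R|<1 on (-3.1429, 0).

(-3.1429,0); λ=-10 ⇒ h* = (22/7)/10 = 0.3143.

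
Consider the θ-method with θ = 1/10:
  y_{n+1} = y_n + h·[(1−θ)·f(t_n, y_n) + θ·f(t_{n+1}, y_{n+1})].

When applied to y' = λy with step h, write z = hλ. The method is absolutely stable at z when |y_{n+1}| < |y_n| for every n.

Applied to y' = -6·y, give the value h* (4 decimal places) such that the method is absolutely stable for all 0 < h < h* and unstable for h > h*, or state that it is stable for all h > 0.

(-2.5000,0); λ=-6 ⇒ h* = (5/2)/6 = 0.4167.

Test eqn y'=λy, z=hλ:
  y_{n+1} = y_n + z·[9/10·y_n + 1/10·y_{n+1}] ⇒ (1 − 1/10z)y_{n+1} = (1 + 9/10z)y_n
  R(z) = (1 + 9/10z)/(1 − 1/10z).

Find x<0 with |R(x)|<1.
x=-0.67: |R|=0.3721
R=−1: 1+9/10x = −1+1/10x ⇒ -4/5x=2 ⇒ x=2/(-4/5)=-2.5000
Confirm numerically:
  x=-2.206: |R|=0.80731 <1
  x=-1.914: |R|=0.60651 <1
  x=-1.804: |R|=0.52830 <1
  x=-1.620: |R|=0.39415 <1
  x=-2.967: |R|=1.28812 >1
  x=-2.746: |R|=1.15440 >1
  x=-2.632: |R|=1.08360 >1
So |R|<1 on (-2.5000, 0).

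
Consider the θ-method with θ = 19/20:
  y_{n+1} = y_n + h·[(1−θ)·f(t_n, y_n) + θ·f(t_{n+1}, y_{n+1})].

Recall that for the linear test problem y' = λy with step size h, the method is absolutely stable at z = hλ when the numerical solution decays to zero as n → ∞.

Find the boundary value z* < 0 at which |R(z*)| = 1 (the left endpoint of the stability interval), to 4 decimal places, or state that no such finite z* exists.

With y'=λy (z=hλ):
  y_{n+1} = y_n + z·[1/20·y_n + 19/20·y_{n+1}] ⇒ (1 − 19/20z)y_{n+1} = (1 + 1/20z)y_n
  R(z) = (1 + 1/20z)/(1 − 19/20z).

Boundary: |R(x)|=1, x<0.
x=-1.43: |R|=0.3937
x=-2: |R|=0.3103
x=-10: |R|=0.0476
x=-100: |R|=0.0417
θ=19/20≥1/2 ⇒ |1+1/20x|<|1−19/20x| ∀x<0 ⇒ stable on all of ℝ⁻.

unbounded; (−∞, 0).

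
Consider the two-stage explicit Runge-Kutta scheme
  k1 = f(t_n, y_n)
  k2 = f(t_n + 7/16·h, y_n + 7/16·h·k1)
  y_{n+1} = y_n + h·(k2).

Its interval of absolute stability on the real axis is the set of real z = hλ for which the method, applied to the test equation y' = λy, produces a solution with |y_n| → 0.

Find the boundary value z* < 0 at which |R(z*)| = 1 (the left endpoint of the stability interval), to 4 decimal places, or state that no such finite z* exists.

left endpoint -2.2857.

Test eqn y'=λy, z=hλ:
  k1=λy_n ⇒ h·k1=z·y_n;  k2=λ(1+7/16z)y_n ⇒ h·k2=z(1+7/16z)y_n
  y_{n+1}/y_n = 1 + z(1+7/16z) = 1 + z + 7/16z²
  so R(z) = 1 + z + 7/16z².

Boundary: |R(x)|=1, x<0.
x=-0.3: |R|=0.7394
R=1: x+7/16x²=0 ⇒ x=−16/7=-2.2857; min R=1−1/(4·7/16)=0.4286>−1
Confirm numerically:
  x=-2.181: |R|=0.90008 <1
  x=-2.101: |R|=0.83021 <1
  x=-1.587: |R|=0.51487 <1
  x=-2.661: |R|=1.43690 >1
  x=-2.632: |R|=1.39875 >1
Interval (-2.2857, 0).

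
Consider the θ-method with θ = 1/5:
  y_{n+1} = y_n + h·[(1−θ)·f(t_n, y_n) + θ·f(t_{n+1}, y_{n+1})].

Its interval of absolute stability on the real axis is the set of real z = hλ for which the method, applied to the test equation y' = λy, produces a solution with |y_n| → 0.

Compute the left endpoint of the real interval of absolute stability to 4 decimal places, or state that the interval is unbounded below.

z* = -3.3333.

Set f=λy, z=hλ:
  y_{n+1} = y_n + z·[4/5·y_n + 1/5·y_{n+1}] ⇒ (1 − 1/5z)y_{n+1} = (1 + 4/5z)y_n
  R(z) = (1 + 4/5z)/(1 − 1/5z).

Boundary: |R(x)|=1, x<0.
x=-1.01: |R|=0.1597
R=−1: 1+4/5x = −1+1/5x ⇒ -3/5x=2 ⇒ x=2/(-3/5)=-3.3333
Confirm numerically:
  x=-2.889: |R|=0.83103 <1
  x=-2.358: |R|=0.60234 <1
  x=-1.582: |R|=0.20176 <1
  x=-3.785: |R|=1.15424 >1
  x=-3.478: |R|=1.05119 >1
Stable set (-3.3333, 0).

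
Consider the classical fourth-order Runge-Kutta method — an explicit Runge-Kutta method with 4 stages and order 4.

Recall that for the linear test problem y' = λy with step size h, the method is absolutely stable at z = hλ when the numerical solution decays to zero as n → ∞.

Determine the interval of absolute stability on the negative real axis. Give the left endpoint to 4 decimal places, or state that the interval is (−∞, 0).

On y'=λy, z=hλ:
  order 4, 4-stage ⇒ R(z)=1+z+z^2/2+z^3/6+z^4/24
  (e.g. R(-1.07)=0.35289, |R|=0.35289)

Boundary: |R(x)|=1, x<0.
x=-1.07: |R|=0.3529
|R(-2.98)|=1.3355 |R(-2.69)|=0.8656 |R(-2.64)|=0.8021
Bisect:
  x_lo=-3.1593 |R|=1.7266  x_hi=-0.3971 |R|=0.6724
  mid=-1.77818 |R|=0.28228 →hi
  mid=-2.46873 |R|=0.61861 →hi
  mid=-2.81400 |R|=1.04416 →lo
  mid=-2.64137 |R|=0.80382 →hi
  mid=-2.72769 |R|=0.91656 →hi
  mid=-2.77085 |R|=0.97843 →hi
  mid=-2.79242 |R|=1.01081 →lo
  mid=-2.78164 |R|=0.99450 →hi
  mid=-2.78703 |R|=1.00262 →lo
  ...
  [-2.78534,-2.78518] ⇒ x*=-2.7853
Interval (-2.7853, 0).

z∈(-2.7853,0).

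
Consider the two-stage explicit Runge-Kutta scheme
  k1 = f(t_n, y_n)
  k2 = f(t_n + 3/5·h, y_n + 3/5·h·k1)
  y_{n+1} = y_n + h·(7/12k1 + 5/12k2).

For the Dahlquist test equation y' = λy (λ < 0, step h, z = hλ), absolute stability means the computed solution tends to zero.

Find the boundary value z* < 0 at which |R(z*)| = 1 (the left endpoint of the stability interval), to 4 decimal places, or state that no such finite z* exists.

With y'=λy (z=hλ):
  k1=λy_n ⇒ h·k1=z·y_n;  k2=λ(1+3/5z)y_n ⇒ h·k2=z(1+3/5z)y_n
  y_{n+1}/y_n = 1 + 7/12z + 5/12z(1+3/5z) = 1 + z + 1/4z²
  ⇒ R(z) = 1 + z + 1/4z².

Boundary: |R(x)|=1, x<0.
x=-1.09: |R|=0.2070
R=1: x+1/4x²=0 ⇒ x=−4=-4.0000; min R=1−1/(4·1/4)=0.0000>−1
Confirm numerically:
  x=-3.964: |R|=0.96432 <1
  x=-3.011: |R|=0.25553 <1
  x=-2.274: |R|=0.01877 <1
  x=-4.472: |R|=1.52770 >1
  x=-4.198: |R|=1.20780 >1
So |R|<1 on (-4.0000, 0).

left endpoint -4.0000.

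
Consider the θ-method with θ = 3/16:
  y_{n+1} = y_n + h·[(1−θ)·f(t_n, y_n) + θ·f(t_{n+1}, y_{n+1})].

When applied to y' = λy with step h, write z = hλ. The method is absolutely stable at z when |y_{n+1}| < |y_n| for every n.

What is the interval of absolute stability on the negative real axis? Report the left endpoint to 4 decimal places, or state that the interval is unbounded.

On y'=λy, z=hλ:
  y_{n+1} = y_n + z·[13/16·y_n + 3/16·y_{n+1}] ⇒ (1 − 3/16z)y_{n+1} = (1 + 13/16z)y_n
  R(z) = (1 + 13/16z)/(1 − 3/16z).

Boundary: |R(x)|=1, x<0.
x=-0.39: |R|=0.6366
R=−1: 1+13/16x = −1+3/16x ⇒ -5/8x=2 ⇒ x=2/(-5/8)=-3.2000
Confirm numerically:
  x=-2.871: |R|=0.86633 <1
  x=-2.131: |R|=0.52262 <1
  x=-1.871: |R|=0.38509 <1
  x=-1.415: |R|=0.11830 <1
  x=-3.596: |R|=1.14783 >1
  x=-3.259: |R|=1.02289 >1
Stable set (-3.2000, 0).

z∈(-3.2000,0).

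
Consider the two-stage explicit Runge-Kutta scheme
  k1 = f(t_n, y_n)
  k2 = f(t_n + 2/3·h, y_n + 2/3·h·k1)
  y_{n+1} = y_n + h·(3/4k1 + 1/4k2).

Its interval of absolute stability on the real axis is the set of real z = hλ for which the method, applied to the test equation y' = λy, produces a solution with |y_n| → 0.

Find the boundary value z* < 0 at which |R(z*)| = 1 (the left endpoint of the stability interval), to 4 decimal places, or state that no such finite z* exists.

Set f=λy, z=hλ:
  k1=λy_n ⇒ h·k1=z·y_n;  k2=λ(1+2/3z)y_n ⇒ h·k2=z(1+2/3z)y_n
  y_{n+1}/y_n = 1 + 3/4z + 1/4z(1+2/3z) = 1 + z + 1/6z²
  so R(z) = 1 + z + 1/6z².

Need |R(x)|<1, x<0.
x=-1.3: |R|=0.0183
R=1: x+1/6x²=0 ⇒ x=−6=-6.0000; min R=1−1/(4·1/6)=-0.5000>−1
Confirm numerically:
  x=-4.077: |R|=0.30668 <1
  x=-3.975: |R|=0.34156 <1
  x=-2.818: |R|=0.49448 <1
  x=-6.321: |R|=1.33817 >1
  x=-6.223: |R|=1.23129 >1
Stable set (-6.0000, 0).

left endpoint -6.0000.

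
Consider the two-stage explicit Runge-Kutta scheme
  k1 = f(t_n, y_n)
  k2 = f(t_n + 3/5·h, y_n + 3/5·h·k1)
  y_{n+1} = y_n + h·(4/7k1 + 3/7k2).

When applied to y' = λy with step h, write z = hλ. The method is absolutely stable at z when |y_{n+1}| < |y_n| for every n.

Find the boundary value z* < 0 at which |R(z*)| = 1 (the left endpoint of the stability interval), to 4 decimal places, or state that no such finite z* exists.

left endpoint -3.8889.

Set f=λy, z=hλ:
  k1=λy_n ⇒ h·k1=z·y_n;  k2=λ(1+3/5z)y_n ⇒ h·k2=z(1+3/5z)y_n
  y_{n+1}/y_n = 1 + 4/7z + 3/7z(1+3/5z) = 1 + z + 9/35z²
  ⇒ R(z) = 1 + z + 9/35z².

Need |R(x)|<1, x<0.
x=-1.43: |R|=0.0958
R=1: x+9/35x²=0 ⇒ x=−35/9=-3.8889; min R=1−1/(4·9/35)=0.0278>−1
Confirm numerically:
  x=-2.746: |R|=0.19299 <1
  x=-2.473: |R|=0.09962 <1
  x=-2.443: |R|=0.09169 <1
  x=-4.467: |R|=1.66405 >1
  x=-4.178: |R|=1.31060 >1
  x=-4.093: |R|=1.21482 >1
Stable set (-3.8889, 0).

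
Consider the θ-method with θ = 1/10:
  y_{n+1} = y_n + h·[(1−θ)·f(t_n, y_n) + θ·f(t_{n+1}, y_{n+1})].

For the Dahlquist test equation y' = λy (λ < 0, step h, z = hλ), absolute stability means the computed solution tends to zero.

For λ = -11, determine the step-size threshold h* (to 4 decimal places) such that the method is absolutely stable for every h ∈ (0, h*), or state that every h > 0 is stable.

(-2.5000,0); λ=-11 ⇒ h* = (5/2)/11 = 0.2273.

With y'=λy (z=hλ):
  y_{n+1} = y_n + z·[9/10·y_n + 1/10·y_{n+1}] ⇒ (1 − 1/10z)y_{n+1} = (1 + 9/10z)y_n
  R(z) = (1 + 9/10z)/(1 − 1/10z).

Boundary: |R(x)|=1, x<0.
x=-1.39: |R|=0.2204
R=−1: 1+9/10x = −1+1/10x ⇒ -4/5x=2 ⇒ x=2/(-4/5)=-2.5000
Confirm numerically:
  x=-2.030: |R|=0.68745 <1
  x=-1.947: |R|=0.62970 <1
  x=-1.793: |R|=0.52039 <1
  x=-3.092: |R|=1.36175 >1
  x=-2.787: |R|=1.17956 >1
  x=-2.753: |R|=1.15871 >1
Stable set (-2.5000, 0).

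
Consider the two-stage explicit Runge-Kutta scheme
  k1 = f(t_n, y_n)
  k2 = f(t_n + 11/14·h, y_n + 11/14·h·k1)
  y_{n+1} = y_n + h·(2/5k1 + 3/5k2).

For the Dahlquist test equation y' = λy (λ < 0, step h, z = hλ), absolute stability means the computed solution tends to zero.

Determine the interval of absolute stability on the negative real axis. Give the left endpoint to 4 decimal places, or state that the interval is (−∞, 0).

z∈(-2.1212,0).

Test eqn y'=λy, z=hλ:
  k1=λy_n ⇒ h·k1=z·y_n;  k2=λ(1+11/14z)y_n ⇒ h·k2=z(1+11/14z)y_n
  y_{n+1}/y_n = 1 + 2/5z + 3/5z(1+11/14z) = 1 + z + 33/70z²
  Hence R(z) = 1 + z + 33/70z².

Solve |R(x)|<1 on ℝ⁻.
x=-1.75: |R|=0.6937
R=1: x+33/70x²=0 ⇒ x=−70/33=-2.1212; min R=1−1/(4·33/70)=0.4697>−1
Confirm numerically:
  x=-1.433: |R|=0.53507 <1
  x=-1.287: |R|=0.49386 <1
  x=-1.219: |R|=0.48152 <1
  x=-2.408: |R|=1.32556 >1
  x=-2.160: |R|=1.03950 >1
Interval (-2.1212, 0).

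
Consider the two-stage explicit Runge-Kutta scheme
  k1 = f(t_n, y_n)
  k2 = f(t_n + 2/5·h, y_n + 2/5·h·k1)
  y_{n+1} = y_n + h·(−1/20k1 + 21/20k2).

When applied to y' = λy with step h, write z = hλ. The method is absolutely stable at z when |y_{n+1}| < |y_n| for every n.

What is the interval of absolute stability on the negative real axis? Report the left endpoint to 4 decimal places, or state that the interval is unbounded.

z∈(-2.3810,0).

Set f=λy, z=hλ:
  k1=λy_n ⇒ h·k1=z·y_n;  k2=λ(1+2/5z)y_n ⇒ h·k2=z(1+2/5z)y_n
  y_{n+1}/y_n = 1 − 1/20z + 21/20z(1+2/5z) = 1 + z + 21/50z²
  so R(z) = 1 + z + 21/50z².

Boundary: |R(x)|=1, x<0.
x=-0.49: |R|=0.6108
R=1: x+21/50x²=0 ⇒ x=−50/21=-2.3810; min R=1−1/(4·21/50)=0.4048>−1
Confirm numerically:
  x=-2.328: |R|=0.94823 <1
  x=-1.631: |R|=0.48627 <1
  x=-1.335: |R|=0.41353 <1
  x=-2.530: |R|=1.15838 >1
  x=-2.491: |R|=1.11513 >1
So |R|<1 on (-2.3810, 0).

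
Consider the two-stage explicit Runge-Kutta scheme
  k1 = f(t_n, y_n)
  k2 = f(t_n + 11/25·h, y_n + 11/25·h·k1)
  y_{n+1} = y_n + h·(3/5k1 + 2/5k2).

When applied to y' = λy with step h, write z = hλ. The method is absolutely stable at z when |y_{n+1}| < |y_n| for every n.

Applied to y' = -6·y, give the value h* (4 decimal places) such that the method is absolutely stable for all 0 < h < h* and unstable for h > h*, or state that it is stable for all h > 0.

Test eqn y'=λy, z=hλ:
  k1=λy_n ⇒ h·k1=z·y_n;  k2=λ(1+11/25z)y_n ⇒ h·k2=z(1+11/25z)y_n
  y_{n+1}/y_n = 1 + 3/5z + 2/5z(1+11/25z) = 1 + z + 22/125z²
  ⇒ R(z) = 1 + z + 22/125z².

Need |R(x)|<1, x<0.
x=-1.2: |R|=0.0534
R=1: x+22/125x²=0 ⇒ x=−125/22=-5.6818; min R=1−1/(4·22/125)=-0.4205>−1
Confirm numerically:
  x=-5.279: |R|=0.62574 <1
  x=-4.605: |R|=0.12726 <1
  x=-3.067: |R|=0.41146 <1
  x=-6.042: |R|=1.38301 >1
  x=-5.978: |R|=1.31162 >1
Stable set (-5.6818, 0).

(-5.6818,0); λ=-6 ⇒ h* = (125/22)/6 = 0.9470.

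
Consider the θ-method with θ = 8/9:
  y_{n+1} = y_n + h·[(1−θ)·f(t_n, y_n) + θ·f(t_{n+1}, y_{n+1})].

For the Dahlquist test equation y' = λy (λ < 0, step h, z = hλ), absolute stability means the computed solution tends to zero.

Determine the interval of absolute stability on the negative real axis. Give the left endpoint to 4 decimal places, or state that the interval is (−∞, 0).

Test eqn y'=λy, z=hλ:
  y_{n+1} = y_n + z·[1/9·y_n + 8/9·y_{n+1}] ⇒ (1 − 8/9z)y_{n+1} = (1 + 1/9z)y_n
  R(z) = (1 + 1/9z)/(1 − 8/9z).

Find x<0 with |R(x)|<1.
x=-0.48: |R|=0.6636
x=-2: |R|=0.2800
x=-10: |R|=0.0112
x=-100: |R|=0.1125
θ=8/9≥1/2 ⇒ |1+1/9x|<|1−8/9x| ∀x<0 ⇒ stable on all of ℝ⁻.

interval (−∞, 0).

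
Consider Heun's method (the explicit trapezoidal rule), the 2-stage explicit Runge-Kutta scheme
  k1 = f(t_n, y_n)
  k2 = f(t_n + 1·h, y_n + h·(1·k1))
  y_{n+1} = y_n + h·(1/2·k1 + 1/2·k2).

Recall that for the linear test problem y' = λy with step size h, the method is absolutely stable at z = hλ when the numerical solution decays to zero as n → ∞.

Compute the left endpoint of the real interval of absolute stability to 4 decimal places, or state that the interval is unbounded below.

z* = -2.0000.

Test eqn y'=λy, z=hλ:
  order 2, 2-stage ⇒ R(z)=1+z+z^2/2
  (e.g. R(-1.73)=0.76645, |R|=0.76645)

Need |R(x)|<1, x<0.
x=-1.73: |R|=0.7664
|R(-2.18)|=1.1962 |R(-1.89)|=0.8960 |R(-1.84)|=0.8528
Bisect:
  x_lo=-2.8194 |R|=2.1552  x_hi=-0.2587 |R|=0.7748
  mid=-1.53908 |R|=0.64530 →hi
  mid=-2.17926 |R|=1.19533 →lo
  mid=-1.85917 |R|=0.86908 →hi
  mid=-2.01921 |R|=1.01940 →lo
  mid=-1.93919 |R|=0.94104 →hi
  mid=-1.97920 |R|=0.97942 →hi
  mid=-1.99921 |R|=0.99921 →hi
  mid=-2.00921 |R|=1.00925 →lo
  ...
  [-2.00015,-1.99999] ⇒ x*=-2.0000
Stable set (-2.0000, 0).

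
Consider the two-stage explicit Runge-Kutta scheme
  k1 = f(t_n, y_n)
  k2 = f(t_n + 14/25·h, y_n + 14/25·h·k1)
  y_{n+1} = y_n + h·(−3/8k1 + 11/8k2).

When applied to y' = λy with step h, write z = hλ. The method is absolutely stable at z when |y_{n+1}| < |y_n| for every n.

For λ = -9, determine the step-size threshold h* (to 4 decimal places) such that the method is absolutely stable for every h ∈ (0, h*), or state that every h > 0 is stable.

With y'=λy (z=hλ):
  k1=λy_n ⇒ h·k1=z·y_n;  k2=λ(1+14/25z)y_n ⇒ h·k2=z(1+14/25z)y_n
  y_{n+1}/y_n = 1 − 3/8z + 11/8z(1+14/25z) = 1 + z + 77/100z²
  so R(z) = 1 + z + 77/100z².

Need |R(x)|<1, x<0.
x=-1.55: |R|=1.2999
R=1: x+77/100x²=0 ⇒ x=−100/77=-1.2987; min R=1−1/(4·77/100)=0.6753>−1
Confirm numerically:
  x=-1.169: |R|=0.88325 <1
  x=-0.784: |R|=0.68929 <1
  x=-0.750: |R|=0.68312 <1
  x=-0.533: |R|=0.68575 <1
  x=-1.597: |R|=1.36681 >1
  x=-1.574: |R|=1.33366 >1
Interval (-1.2987, 0).

(-1.2987,0); λ=-9 ⇒ h* = (100/77)/9 = 0.1443.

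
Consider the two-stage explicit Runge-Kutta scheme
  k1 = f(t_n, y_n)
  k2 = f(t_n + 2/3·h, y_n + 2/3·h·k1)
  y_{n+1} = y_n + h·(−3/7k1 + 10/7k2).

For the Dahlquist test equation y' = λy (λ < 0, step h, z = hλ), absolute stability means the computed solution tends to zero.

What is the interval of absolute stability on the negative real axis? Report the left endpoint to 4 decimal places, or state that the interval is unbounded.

On y'=λy, z=hλ:
  k1=λy_n ⇒ h·k1=z·y_n;  k2=λ(1+2/3z)y_n ⇒ h·k2=z(1+2/3z)y_n
  y_{n+1}/y_n = 1 − 3/7z + 10/7z(1+2/3z) = 1 + z + 20/21z²
  so R(z) = 1 + z + 20/21z².

Need |R(x)|<1, x<0.
x=-0.73: |R|=0.7775
R=1: x+20/21x²=0 ⇒ x=−21/20=-1.0500; min R=1−1/(4·20/21)=0.7375>−1
Confirm numerically:
  x=-0.775: |R|=0.79702 <1
  x=-0.743: |R|=0.78276 <1
  x=-0.687: |R|=0.76249 <1
  x=-0.623: |R|=0.74665 <1
  x=-1.585: |R|=1.80760 >1
  x=-1.411: |R|=1.48512 >1
Interval (-1.0500, 0).

(-1.0500, 0).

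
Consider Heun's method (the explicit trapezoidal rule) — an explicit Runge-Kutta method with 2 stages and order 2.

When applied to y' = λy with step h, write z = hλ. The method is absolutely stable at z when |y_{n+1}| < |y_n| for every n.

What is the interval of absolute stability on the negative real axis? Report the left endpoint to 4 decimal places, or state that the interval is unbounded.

z∈(-2.0000,0).

Test eqn y'=λy, z=hλ:
  order 2, 2-stage ⇒ R(z)=1+z+z^2/2
  (e.g. R(-0.87)=0.50845, |R|=0.50845)

Boundary: |R(x)|=1, x<0.
x=-0.87: |R|=0.5085
|R(-1.98)|=0.9802 |R(-1.58)|=0.6682 |R(-1.52)|=0.6352
Bisect:
  x_lo=-2.5906 |R|=1.7651  x_hi=-0.0782 |R|=0.9249
  mid=-1.33441 |R|=0.55591 →hi
  mid=-1.96252 |R|=0.96322 →hi
  mid=-2.27657 |R|=1.31482 →lo
  mid=-2.11955 |R|=1.12669 →lo
  mid=-2.04103 |R|=1.04187 →lo
  mid=-2.00178 |R|=1.00178 →lo
  mid=-1.98215 |R|=0.98231 →hi
  mid=-1.99196 |R|=0.99199 →hi
  mid=-1.99687 |R|=0.99687 →hi
  ...
  [-2.00009,-1.99994] ⇒ x*=-2.0000
Stable set (-2.0000, 0).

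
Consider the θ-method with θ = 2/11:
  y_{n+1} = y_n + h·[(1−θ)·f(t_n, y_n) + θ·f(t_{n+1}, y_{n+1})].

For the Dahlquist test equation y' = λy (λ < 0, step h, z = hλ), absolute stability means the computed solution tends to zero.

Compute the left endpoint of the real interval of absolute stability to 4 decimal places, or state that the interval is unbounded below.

left endpoint -3.1429.

With y'=λy (z=hλ):
  y_{n+1} = y_n + z·[9/11·y_n + 2/11·y_{n+1}] ⇒ (1 − 2/11z)y_{n+1} = (1 + 9/11z)y_n
  R(z) = (1 + 9/11z)/(1 − 2/11z).

Find x<0 with |R(x)|<1.
x=-1.05: |R|=0.1183
R=−1: 1+9/11x = −1+2/11x ⇒ -7/11x=2 ⇒ x=2/(-7/11)=-3.1429
Confirm numerically:
  x=-2.083: |R|=0.51081 <1
  x=-1.542: |R|=0.20435 <1
  x=-1.443: |R|=0.14309 <1
  x=-1.400: |R|=0.11594 <1
  x=-3.662: |R|=1.19832 >1
  x=-3.223: |R|=1.03216 >1
Interval (-3.1429, 0).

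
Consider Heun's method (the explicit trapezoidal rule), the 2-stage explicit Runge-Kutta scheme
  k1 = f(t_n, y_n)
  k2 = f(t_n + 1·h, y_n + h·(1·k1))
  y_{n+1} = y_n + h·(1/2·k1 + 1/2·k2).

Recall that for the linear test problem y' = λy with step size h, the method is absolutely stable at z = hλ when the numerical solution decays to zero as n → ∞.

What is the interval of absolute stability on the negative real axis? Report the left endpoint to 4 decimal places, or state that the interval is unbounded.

z∈(-2.0000,0).

With y'=λy (z=hλ):
  order 2, 2-stage ⇒ R(z)=1+z+z^2/2
  (e.g. R(-1.39)=0.57605, |R|=0.57605)

Solve |R(x)|<1 on ℝ⁻.
x=-1.39: |R|=0.5760
|R(-2.35)|=1.4113 |R(-1.87)|=0.8785 |R(-1.46)|=0.6058
Bisect:
  x_lo=-2.7449 |R|=2.0223  x_hi=-0.3401 |R|=0.7177
  mid=-1.54248 |R|=0.64714 →hi
  mid=-2.14367 |R|=1.15399 →lo
  mid=-1.84308 |R|=0.85539 →hi
  mid=-1.99337 |R|=0.99340 →hi
  mid=-2.06852 |R|=1.07087 →lo
  mid=-2.03095 |R|=1.03143 →lo
  mid=-2.01216 |R|=1.01224 →lo
  mid=-2.00277 |R|=1.00277 →lo
  mid=-1.99807 |R|=0.99807 →hi
  ...
  [-2.00013,-1.99998] ⇒ x*=-2.0000
Stable set (-2.0000, 0).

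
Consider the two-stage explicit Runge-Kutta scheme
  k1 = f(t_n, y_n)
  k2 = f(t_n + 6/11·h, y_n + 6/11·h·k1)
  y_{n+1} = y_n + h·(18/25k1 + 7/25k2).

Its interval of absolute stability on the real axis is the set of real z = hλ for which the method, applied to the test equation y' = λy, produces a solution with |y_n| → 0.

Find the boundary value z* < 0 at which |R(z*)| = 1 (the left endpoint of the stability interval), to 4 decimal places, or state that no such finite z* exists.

z* = -6.5476.

Test eqn y'=λy, z=hλ:
  k1=λy_n ⇒ h·k1=z·y_n;  k2=λ(1+6/11z)y_n ⇒ h·k2=z(1+6/11z)y_n
  y_{n+1}/y_n = 1 + 18/25z + 7/25z(1+6/11z) = 1 + z + 42/275z²
  R(z) = 1 + z + 42/275z².

Solve |R(x)|<1 on ℝ⁻.
x=-1.37: |R|=0.0833
R=1: x+42/275x²=0 ⇒ x=−275/42=-6.5476; min R=1−1/(4·42/275)=-0.6369>−1
Confirm numerically:
  x=-6.298: |R|=0.75990 <1
  x=-6.209: |R|=0.67889 <1
  x=-3.899: |R|=0.57721 <1
  x=-2.845: |R|=0.60882 <1
  x=-6.755: |R|=1.21395 >1
  x=-6.569: |R|=1.02145 >1
So |R|<1 on (-6.5476, 0).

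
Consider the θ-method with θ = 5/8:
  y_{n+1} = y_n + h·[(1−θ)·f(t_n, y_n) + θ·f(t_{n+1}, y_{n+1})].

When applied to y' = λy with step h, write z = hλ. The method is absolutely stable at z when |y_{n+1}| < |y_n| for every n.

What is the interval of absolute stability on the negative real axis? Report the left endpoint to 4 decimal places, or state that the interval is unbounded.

Set f=λy, z=hλ:
  y_{n+1} = y_n + z·[3/8·y_n + 5/8·y_{n+1}] ⇒ (1 − 5/8z)y_{n+1} = (1 + 3/8z)y_n
  R(z) = (1 + 3/8z)/(1 − 5/8z).

Solve |R(x)|<1 on ℝ⁻.
x=-1.52: |R|=0.2205
x=-2: |R|=0.1111
x=-10: |R|=0.3793
x=-100: |R|=0.5748
θ=5/8≥1/2 ⇒ |1+3/8x|<|1−5/8x| ∀x<0 ⇒ unbounded interval.

interval (−∞, 0).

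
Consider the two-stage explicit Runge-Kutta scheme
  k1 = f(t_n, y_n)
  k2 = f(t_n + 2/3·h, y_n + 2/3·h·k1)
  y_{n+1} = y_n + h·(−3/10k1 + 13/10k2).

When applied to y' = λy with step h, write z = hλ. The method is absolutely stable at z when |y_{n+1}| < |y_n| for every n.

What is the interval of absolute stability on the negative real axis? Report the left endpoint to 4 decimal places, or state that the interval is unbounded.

(-1.1538, 0).

Set f=λy, z=hλ:
  k1=λy_n ⇒ h·k1=z·y_n;  k2=λ(1+2/3z)y_n ⇒ h·k2=z(1+2/3z)y_n
  y_{n+1}/y_n = 1 − 3/10z + 13/10z(1+2/3z) = 1 + z + 13/15z²
  Hence R(z) = 1 + z + 13/15z².

Find x<0 with |R(x)|<1.
x=-1.01: |R|=0.8741
R=1: x+13/15x²=0 ⇒ x=−15/13=-1.1538; min R=1−1/(4·13/15)=0.7115>−1
Confirm numerically:
  x=-1.128: |R|=0.97473 <1
  x=-0.927: |R|=0.81775 <1
  x=-0.910: |R|=0.80769 <1
  x=-0.616: |R|=0.71286 <1
  x=-1.622: |R|=1.65810 >1
  x=-1.531: |R|=1.50043 >1
  x=-1.511: |R|=1.46770 >1
Interval (-1.1538, 0).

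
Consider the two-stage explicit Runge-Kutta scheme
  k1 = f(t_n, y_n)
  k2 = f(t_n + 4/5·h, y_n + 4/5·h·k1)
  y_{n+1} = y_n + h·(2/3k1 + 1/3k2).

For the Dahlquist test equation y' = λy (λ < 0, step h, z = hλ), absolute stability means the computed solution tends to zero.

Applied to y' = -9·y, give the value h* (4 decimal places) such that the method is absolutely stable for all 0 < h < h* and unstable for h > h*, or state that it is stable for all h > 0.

(-3.7500,0); λ=-9 ⇒ h* = (15/4)/9 = 0.4167.

Test eqn y'=λy, z=hλ:
  k1=λy_n ⇒ h·k1=z·y_n;  k2=λ(1+4/5z)y_n ⇒ h·k2=z(1+4/5z)y_n
  y_{n+1}/y_n = 1 + 2/3z + 1/3z(1+4/5z) = 1 + z + 4/15z²
  ⇒ R(z) = 1 + z + 4/15z².

Find x<0 with |R(x)|<1.
x=-1.2: |R|=0.1840
R=1: x+4/15x²=0 ⇒ x=−15/4=-3.7500; min R=1−1/(4·4/15)=0.0625>−1
Confirm numerically:
  x=-2.891: |R|=0.33777 <1
  x=-1.783: |R|=0.06476 <1
  x=-1.573: |R|=0.08682 <1
  x=-4.084: |R|=1.36375 >1
  x=-3.991: |R|=1.25649 >1
  x=-3.973: |R|=1.23626 >1
Interval (-3.7500, 0).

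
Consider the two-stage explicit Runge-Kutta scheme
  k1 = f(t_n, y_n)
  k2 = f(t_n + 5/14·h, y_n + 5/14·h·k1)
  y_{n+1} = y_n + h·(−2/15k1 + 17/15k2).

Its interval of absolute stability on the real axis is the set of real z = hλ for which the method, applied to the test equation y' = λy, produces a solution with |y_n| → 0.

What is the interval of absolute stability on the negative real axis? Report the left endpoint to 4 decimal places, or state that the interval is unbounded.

Set f=λy, z=hλ:
  k1=λy_n ⇒ h·k1=z·y_n;  k2=λ(1+5/14z)y_n ⇒ h·k2=z(1+5/14z)y_n
  y_{n+1}/y_n = 1 − 2/15z + 17/15z(1+5/14z) = 1 + z + 17/42z²
  ⇒ R(z) = 1 + z + 17/42z².

Boundary: |R(x)|=1, x<0.
x=-0.84: |R|=0.4456
R=1: x+17/42x²=0 ⇒ x=−42/17=-2.4706; min R=1−1/(4·17/42)=0.3824>−1
Confirm numerically:
  x=-2.391: |R|=0.92298 <1
  x=-1.532: |R|=0.41799 <1
  x=-1.142: |R|=0.38588 <1
  x=-1.022: |R|=0.40077 <1
  x=-2.851: |R|=1.43899 >1
  x=-2.825: |R|=1.40525 >1
  x=-2.721: |R|=1.27579 >1
Interval (-2.4706, 0).

z∈(-2.4706,0).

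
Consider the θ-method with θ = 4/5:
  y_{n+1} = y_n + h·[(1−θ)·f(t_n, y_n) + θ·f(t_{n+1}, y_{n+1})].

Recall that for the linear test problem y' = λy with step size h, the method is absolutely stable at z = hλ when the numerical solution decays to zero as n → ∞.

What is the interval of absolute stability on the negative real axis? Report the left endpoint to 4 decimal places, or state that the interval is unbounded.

Set f=λy, z=hλ:
  y_{n+1} = y_n + z·[1/5·y_n + 4/5·y_{n+1}] ⇒ (1 − 4/5z)y_{n+1} = (1 + 1/5z)y_n
  R(z) = (1 + 1/5z)/(1 − 4/5z).

Need |R(x)|<1, x<0.
x=-1.13: |R|=0.4065
x=-2: |R|=0.2308
x=-10: |R|=0.1111
x=-100: |R|=0.2346
θ=4/5≥1/2 ⇒ |1+1/5x|<|1−4/5x| ∀x<0 ⇒ stable on all of ℝ⁻.

unbounded; (−∞, 0).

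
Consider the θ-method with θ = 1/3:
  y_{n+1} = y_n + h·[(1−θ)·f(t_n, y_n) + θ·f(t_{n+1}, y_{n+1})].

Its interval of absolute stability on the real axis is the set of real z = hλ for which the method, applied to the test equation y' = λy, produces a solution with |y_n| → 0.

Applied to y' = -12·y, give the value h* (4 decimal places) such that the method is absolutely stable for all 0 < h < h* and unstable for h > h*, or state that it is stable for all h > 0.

(-6.0000,0); λ=-12 ⇒ h* = (6)/12 = 0.5000.

Test eqn y'=λy, z=hλ:
  y_{n+1} = y_n + z·[2/3·y_n + 1/3·y_{n+1}] ⇒ (1 − 1/3z)y_{n+1} = (1 + 2/3z)y_n
  R(z) = (1 + 2/3z)/(1 − 1/3z).

Boundary: |R(x)|=1, x<0.
x=-1.09: |R|=0.2005
R=−1: 1+2/3x = −1+1/3x ⇒ -1/3x=2 ⇒ x=2/(-1/3)=-6.0000
Confirm numerically:
  x=-5.804: |R|=0.97774 <1
  x=-5.435: |R|=0.93302 <1
  x=-2.602: |R|=0.39343 <1
  x=-2.515: |R|=0.36809 <1
  x=-6.394: |R|=1.04194 >1
  x=-6.281: |R|=1.03028 >1
Interval (-6.0000, 0).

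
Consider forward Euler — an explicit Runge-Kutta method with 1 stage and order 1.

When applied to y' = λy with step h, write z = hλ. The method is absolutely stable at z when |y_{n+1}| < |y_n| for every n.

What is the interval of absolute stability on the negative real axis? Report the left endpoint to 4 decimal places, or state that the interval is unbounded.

With y'=λy (z=hλ):
  order 1, 1-stage ⇒ R(z)=1+z
  (e.g. R(-1.66)=-0.66000, |R|=0.66000)

Find x<0 with |R(x)|<1.
x=-1.66: |R|=0.6600
|R(-2.32)|=1.3200 |R(-1.84)|=0.8400 |R(-0.85)|=0.1500
Bisect:
  x_lo=-2.8193 |R|=1.8193  x_hi=-0.2771 |R|=0.7229
  mid=-1.54818 |R|=0.54818 →hi
  mid=-2.18372 |R|=1.18372 →lo
  mid=-1.86595 |R|=0.86595 →hi
  mid=-2.02483 |R|=1.02483 →lo
  mid=-1.94539 |R|=0.94539 →hi
  mid=-1.98511 |R|=0.98511 →hi
  mid=-2.00497 |R|=1.00497 →lo
  mid=-1.99504 |R|=0.99504 →hi
  mid=-2.00001 |R|=1.00001 →lo
  ...
  [-2.00001,-1.99985] ⇒ x*=-2.0000
Interval (-2.0000, 0).

z∈(-2.0000,0).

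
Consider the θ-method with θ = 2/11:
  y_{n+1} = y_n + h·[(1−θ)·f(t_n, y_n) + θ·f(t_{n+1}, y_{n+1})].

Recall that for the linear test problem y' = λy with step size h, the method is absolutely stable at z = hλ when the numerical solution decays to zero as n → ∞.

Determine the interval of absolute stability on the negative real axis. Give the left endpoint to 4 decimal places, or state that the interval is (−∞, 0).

z∈(-3.1429,0).

Test eqn y'=λy, z=hλ:
  y_{n+1} = y_n + z·[9/11·y_n + 2/11·y_{n+1}] ⇒ (1 − 2/11z)y_{n+1} = (1 + 9/11z)y_n
  R(z) = (1 + 9/11z)/(1 − 2/11z).

Boundary: |R(x)|=1, x<0.
x=-0.59: |R|=0.4672
R=−1: 1+9/11x = −1+2/11x ⇒ -7/11x=2 ⇒ x=2/(-7/11)=-3.1429
Confirm numerically:
  x=-2.795: |R|=0.85322 <1
  x=-1.593: |R|=0.23523 <1
  x=-1.474: |R|=0.16246 <1
  x=-3.672: |R|=1.20192 >1
  x=-3.550: |R|=1.15746 >1
  x=-3.353: |R|=1.08308 >1
Stable set (-3.1429, 0).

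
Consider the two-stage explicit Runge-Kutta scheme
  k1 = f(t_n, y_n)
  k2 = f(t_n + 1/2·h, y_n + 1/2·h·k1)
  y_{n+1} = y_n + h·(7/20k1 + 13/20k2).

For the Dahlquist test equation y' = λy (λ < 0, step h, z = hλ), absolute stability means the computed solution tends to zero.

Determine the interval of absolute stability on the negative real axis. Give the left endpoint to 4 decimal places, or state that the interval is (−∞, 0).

Test eqn y'=λy, z=hλ:
  k1=λy_n ⇒ h·k1=z·y_n;  k2=λ(1+1/2z)y_n ⇒ h·k2=z(1+1/2z)y_n
  y_{n+1}/y_n = 1 + 7/20z + 13/20z(1+1/2z) = 1 + z + 13/40z²
  Hence R(z) = 1 + z + 13/40z².

Need |R(x)|<1, x<0.
x=-1.2: |R|=0.2680
R=1: x+13/40x²=0 ⇒ x=−40/13=-3.0769; min R=1−1/(4·13/40)=0.2308>−1
Confirm numerically:
  x=-2.428: |R|=0.48793 <1
  x=-2.166: |R|=0.35876 <1
  x=-2.114: |R|=0.33842 <1
  x=-1.759: |R|=0.24658 <1
  x=-3.569: |R|=1.57077 >1
  x=-3.386: |R|=1.34012 >1
Stable set (-3.0769, 0).

(-3.0769, 0).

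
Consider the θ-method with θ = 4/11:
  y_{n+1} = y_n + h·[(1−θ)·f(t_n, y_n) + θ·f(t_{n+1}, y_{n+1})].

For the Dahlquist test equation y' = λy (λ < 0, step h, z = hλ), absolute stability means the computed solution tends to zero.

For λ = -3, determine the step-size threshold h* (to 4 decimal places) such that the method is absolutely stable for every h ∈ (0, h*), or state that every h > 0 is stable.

Set f=λy, z=hλ:
  y_{n+1} = y_n + z·[7/11·y_n + 4/11·y_{n+1}] ⇒ (1 − 4/11z)y_{n+1} = (1 + 7/11z)y_n
  ⇒ R(z) = (1 + 7/11z)/(1 − 4/11z).

Need |R(x)|<1, x<0.
x=-0.66: |R|=0.4677
R=−1: 1+7/11x = −1+4/11x ⇒ -3/11x=2 ⇒ x=2/(-3/11)=-7.3333
Confirm numerically:
  x=-6.848: |R|=0.96208 <1
  x=-4.483: |R|=0.70444 <1
  x=-3.797: |R|=0.59489 <1
  x=-3.270: |R|=0.49377 <1
  x=-7.665: |R|=1.02388 >1
  x=-7.426: |R|=1.00683 >1
So |R|<1 on (-7.3333, 0).

(-7.3333,0); λ=-3 ⇒ h* = (22/3)/3 = 2.4444.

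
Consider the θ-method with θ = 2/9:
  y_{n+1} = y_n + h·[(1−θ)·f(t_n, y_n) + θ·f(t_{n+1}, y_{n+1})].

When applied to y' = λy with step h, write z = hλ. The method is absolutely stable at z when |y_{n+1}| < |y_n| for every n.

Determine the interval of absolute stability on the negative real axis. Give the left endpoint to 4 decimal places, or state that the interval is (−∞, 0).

z∈(-3.6000,0).

Set f=λy, z=hλ:
  y_{n+1} = y_n + z·[7/9·y_n + 2/9·y_{n+1}] ⇒ (1 − 2/9z)y_{n+1} = (1 + 7/9z)y_n
  ⇒ R(z) = (1 + 7/9z)/(1 − 2/9z).

Find x<0 with |R(x)|<1.
x=-1.02: |R|=0.1685
R=−1: 1+7/9x = −1+2/9x ⇒ -5/9x=2 ⇒ x=2/(-5/9)=-3.6000
Confirm numerically:
  x=-3.150: |R|=0.85294 <1
  x=-2.133: |R|=0.44708 <1
  x=-1.705: |R|=0.23650 <1
  x=-4.189: |R|=1.16947 >1
  x=-3.763: |R|=1.04932 >1
  x=-3.726: |R|=1.03829 >1
So |R|<1 on (-3.6000, 0).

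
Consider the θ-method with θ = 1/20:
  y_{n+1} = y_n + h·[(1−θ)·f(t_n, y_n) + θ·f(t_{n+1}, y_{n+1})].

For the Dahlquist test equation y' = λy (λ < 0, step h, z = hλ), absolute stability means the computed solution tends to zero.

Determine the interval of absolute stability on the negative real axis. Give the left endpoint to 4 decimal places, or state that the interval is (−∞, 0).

On y'=λy, z=hλ:
  y_{n+1} = y_n + z·[19/20·y_n + 1/20·y_{n+1}] ⇒ (1 − 1/20z)y_{n+1} = (1 + 19/20z)y_n
  ⇒ R(z) = (1 + 19/20z)/(1 − 1/20z).

Find x<0 with |R(x)|<1.
x=-0.34: |R|=0.6657
R=−1: 1+19/20x = −1+1/20x ⇒ -9/10x=2 ⇒ x=2/(-9/10)=-2.2222
Confirm numerically:
  x=-2.153: |R|=0.94375 <1
  x=-1.452: |R|=0.35372 <1
  x=-1.125: |R|=0.06509 <1
  x=-2.816: |R|=1.46844 >1
  x=-2.592: |R|=1.29462 >1
Stable set (-2.2222, 0).

(-2.2222, 0).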